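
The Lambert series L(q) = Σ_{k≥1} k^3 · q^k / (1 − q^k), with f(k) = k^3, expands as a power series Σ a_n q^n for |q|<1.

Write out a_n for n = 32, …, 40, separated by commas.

37449, 37296, 44226, 43344, 55261, 50654, 61740, 61544, 73710

d|32:{32,16,8,4,2,1}  Σf=32768+4096+512+64+8+1=37449
[q^33] f(33)=35937,f(11)=1331,f(3)=27,f(1)=1 ⇒ 37296
n=34: 1·34 2·17 17·2 34·1  f→[1+8+4913+39304]=44226
n=35: 35·1 7·5 5·7 1·35  f→[42875+343+125+1]=43344
[q^36] f(1)=1,f(2)=8,f(3)=27,f(4)=64,f(6)=216,f(9)=729,f(12)=1728,f(18)=5832,f(36)=46656 ⇒ 55261
q^37  k|37↦f(k): 1:1 37:50653  a_37=50654
d|38:{1,2,19,38}  Σf=1+8+6859+54872=61740
n=39: 39·1 13·3 3·13 1·39  f→[59319+2197+27+1]=61544
[q^40] f(1)=1,f(2)=8,f(4)=64,f(5)=125,f(8)=512,f(10)=1000,f(20)=8000,f(40)=64000 ⇒ 73710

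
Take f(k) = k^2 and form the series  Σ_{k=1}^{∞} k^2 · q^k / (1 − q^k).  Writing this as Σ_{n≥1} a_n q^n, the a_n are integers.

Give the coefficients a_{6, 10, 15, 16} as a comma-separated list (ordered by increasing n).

q^6  k|6↦f(k): 1:1 2:4 3:9 6:36  a_6=50
q^10  k|10↦f(k): 1:1 2:4 5:25 10:100  a_10=130
d|15:{15,5,3,1}  Σf=225+25+9+1=260
q^16  k|16↦f(k): 1:1 2:4 4:16 8:64 16:256  a_16=341

50, 130, 260, 341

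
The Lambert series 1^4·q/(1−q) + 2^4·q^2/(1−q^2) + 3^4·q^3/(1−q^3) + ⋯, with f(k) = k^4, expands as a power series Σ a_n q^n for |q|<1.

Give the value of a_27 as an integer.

a_27 = 538084

n=27: 27·1 9·3 3·9 1·27  f→[531441+6561+81+1]=538084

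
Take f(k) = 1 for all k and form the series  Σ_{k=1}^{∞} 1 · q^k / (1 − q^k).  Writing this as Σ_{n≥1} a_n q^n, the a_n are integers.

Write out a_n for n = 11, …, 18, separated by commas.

q^11  k|11↦f(k): 1:1 11:1  a_11=2
[q^12] f(12)=1,f(6)=1,f(4)=1,f(3)=1,f(2)=1,f(1)=1 ⇒ 6
n=13: 1·13 13·1  f→[1+1]=2
q^14  k|14↦f(k): 1:1 2:1 7:1 14:1  a_14=4
[q^15] f(15)=1,f(5)=1,f(3)=1,f(1)=1 ⇒ 4
q^16  k|16↦f(k): 16:1 8:1 4:1 2:1 1:1  a_16=5
n=17: 17·1 1·17  f→[1+1]=2
q^18  k|18↦f(k): 1:1 2:1 3:1 6:1 9:1 18:1  a_18=6

2, 6, 2, 4, 4, 5, 2, 6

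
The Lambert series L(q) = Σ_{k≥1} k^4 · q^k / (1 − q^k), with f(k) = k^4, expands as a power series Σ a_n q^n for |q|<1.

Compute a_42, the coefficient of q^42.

a_42 = 3348388

q^42  k|42↦f(k): 42:3111696 21:194481 14:38416 7:2401 6:1296 3:81 2:16 1:1  a_42=3348388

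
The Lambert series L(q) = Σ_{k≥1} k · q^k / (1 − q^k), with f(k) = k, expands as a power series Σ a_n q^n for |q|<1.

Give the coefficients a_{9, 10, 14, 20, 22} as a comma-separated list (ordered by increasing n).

q^9  k|9↦f(k): 9:9 3:3 1:1  a_9=13
[q^10] f(1)=1,f(2)=2,f(5)=5,f(10)=10 ⇒ 18
[q^14] f(1)=1,f(2)=2,f(7)=7,f(14)=14 ⇒ 24
d|20:{20,10,5,4,2,1}  Σf=20+10+5+4+2+1=42
d|22:{22,11,2,1}  Σf=22+11+2+1=36

13, 18, 24, 42, 36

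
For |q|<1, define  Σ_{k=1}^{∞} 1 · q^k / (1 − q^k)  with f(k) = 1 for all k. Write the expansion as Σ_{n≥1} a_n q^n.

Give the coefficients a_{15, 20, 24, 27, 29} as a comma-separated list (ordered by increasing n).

q^15  k|15↦f(k): 15:1 5:1 3:1 1:1  a_15=4
[q^20] f(1)=1,f(2)=1,f(4)=1,f(5)=1,f(10)=1,f(20)=1 ⇒ 6
q^24  k|24↦f(k): 24:1 12:1 8:1 6:1 4:1 3:1 2:1 1:1  a_24=8
[q^27] f(27)=1,f(9)=1,f(3)=1,f(1)=1 ⇒ 4
q^29  k|29↦f(k): 1:1 29:1  a_29=2

4, 6, 8, 4, 2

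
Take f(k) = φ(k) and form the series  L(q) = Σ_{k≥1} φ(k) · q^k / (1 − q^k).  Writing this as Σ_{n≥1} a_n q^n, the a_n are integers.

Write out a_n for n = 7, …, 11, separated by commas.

q^7  k|7↦φ(k): 7:6 1:1  a_7=7
q^8  k|8↦φ(k): 8:4 4:2 2:1 1:1  a_8=8
n=9: 9·1 3·3 1·9  φ→[6+2+1]=9
[q^10] φ(1)=1,φ(2)=1,φ(5)=4,φ(10)=4 ⇒ 10
n=11: 11·1 1·11  φ→[10+1]=11

7, 8, 9, 10, 11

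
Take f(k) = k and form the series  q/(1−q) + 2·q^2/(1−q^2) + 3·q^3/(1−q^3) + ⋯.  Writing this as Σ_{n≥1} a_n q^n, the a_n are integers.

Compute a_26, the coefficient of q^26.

a_26 = 42

n=26: 26·1 13·2 2·13 1·26  f→[26+13+2+1]=42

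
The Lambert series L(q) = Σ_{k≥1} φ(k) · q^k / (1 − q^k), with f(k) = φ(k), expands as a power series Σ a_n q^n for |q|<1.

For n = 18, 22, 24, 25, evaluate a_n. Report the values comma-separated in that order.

[q^18] φ(18)=6,φ(9)=6,φ(6)=2,φ(3)=2,φ(2)=1,φ(1)=1 ⇒ 18
d|22:{1,2,11,22}  Σφ=1+1+10+10=22
[q^24] φ(1)=1,φ(2)=1,φ(3)=2,φ(4)=2,φ(6)=2,φ(8)=4,φ(12)=4,φ(24)=8 ⇒ 24
[q^25] φ(1)=1,φ(5)=4,φ(25)=20 ⇒ 25

18, 22, 24, 25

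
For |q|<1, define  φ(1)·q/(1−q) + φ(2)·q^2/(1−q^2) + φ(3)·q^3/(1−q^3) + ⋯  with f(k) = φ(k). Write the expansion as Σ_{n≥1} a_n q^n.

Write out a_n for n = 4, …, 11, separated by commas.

[q^4] φ(4)=2,φ(2)=1,φ(1)=1 ⇒ 4
n=5: 5·1 1·5  φ→[4+1]=5
[q^6] φ(6)=2,φ(3)=2,φ(2)=1,φ(1)=1 ⇒ 6
n=7: 7·1 1·7  φ→[6+1]=7
q^8  k|8↦φ(k): 8:4 4:2 2:1 1:1  a_8=8
n=9: 1·9 3·3 9·1  φ→[1+2+6]=9
d|10:{10,5,2,1}  Σφ=4+4+1+1=10
[q^11] φ(1)=1,φ(11)=10 ⇒ 11

4, 5, 6, 7, 8, 9, 10, 11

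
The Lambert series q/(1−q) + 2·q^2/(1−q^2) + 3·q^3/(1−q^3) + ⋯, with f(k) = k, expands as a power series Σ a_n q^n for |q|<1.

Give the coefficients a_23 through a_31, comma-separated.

q^23  k|23↦f(k): 23:23 1:1  a_23=24
q^24  k|24↦f(k): 1:1 2:2 3:3 4:4 6:6 8:8 12:12 24:24  a_24=60
[q^25] f(25)=25,f(5)=5,f(1)=1 ⇒ 31
[q^26] f(1)=1,f(2)=2,f(13)=13,f(26)=26 ⇒ 42
d|27:{27,9,3,1}  Σf=27+9+3+1=40
d|28:{28,14,7,4,2,1}  Σf=28+14+7+4+2+1=56
n=29: 1·29 29·1  f→[1+29]=30
q^30  k|30↦f(k): 1:1 2:2 3:3 5:5 6:6 10:10 15:15 30:30  a_30=72
q^31  k|31↦f(k): 31:31 1:1  a_31=32

24, 60, 31, 42, 40, 56, 30, 72, 32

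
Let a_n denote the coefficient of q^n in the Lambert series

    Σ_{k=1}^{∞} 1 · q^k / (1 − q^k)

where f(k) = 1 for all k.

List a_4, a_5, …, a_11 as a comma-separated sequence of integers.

3, 2, 4, 2, 4, 3, 4, 2

q^4  k|4↦f(k): 1:1 2:1 4:1  a_4=3
[q^5] f(1)=1,f(5)=1 ⇒ 2
q^6  k|6↦f(k): 1:1 2:1 3:1 6:1  a_6=4
[q^7] f(1)=1,f(7)=1 ⇒ 2
[q^8] f(8)=1,f(4)=1,f(2)=1,f(1)=1 ⇒ 4
n=9: 9·1 3·3 1·9  f→[1+1+1]=3
[q^10] f(10)=1,f(5)=1,f(2)=1,f(1)=1 ⇒ 4
q^11  k|11↦f(k): 11:1 1:1  a_11=2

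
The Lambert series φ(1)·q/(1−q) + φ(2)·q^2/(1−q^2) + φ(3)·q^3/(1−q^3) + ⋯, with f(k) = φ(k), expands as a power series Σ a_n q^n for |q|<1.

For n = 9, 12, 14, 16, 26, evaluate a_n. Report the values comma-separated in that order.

[q^9] φ(9)=6,φ(3)=2,φ(1)=1 ⇒ 9
q^12  k|12↦φ(k): 12:4 6:2 4:2 3:2 2:1 1:1  a_12=12
d|14:{1,2,7,14}  Σφ=1+1+6+6=14
n=16: 1·16 2·8 4·4 8·2 16·1  φ→[1+1+2+4+8]=16
d|26:{26,13,2,1}  Σφ=12+12+1+1=26

9, 12, 14, 16, 26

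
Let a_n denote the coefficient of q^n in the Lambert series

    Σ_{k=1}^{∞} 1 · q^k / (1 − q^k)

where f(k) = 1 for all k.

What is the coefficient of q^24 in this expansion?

a_24 = 8

d|24:{24,12,8,6,4,3,2,1}  Σf=1+1+1+1+1+1+1+1=8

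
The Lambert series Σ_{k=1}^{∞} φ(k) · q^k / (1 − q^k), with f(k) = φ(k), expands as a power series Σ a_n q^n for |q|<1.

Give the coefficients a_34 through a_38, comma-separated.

n=34: 34·1 17·2 2·17 1·34  φ→[16+16+1+1]=34
d|35:{35,7,5,1}  Σφ=24+6+4+1=35
[q^36] φ(36)=12,φ(18)=6,φ(12)=4,φ(9)=6,φ(6)=2,φ(4)=2,φ(3)=2,φ(2)=1,φ(1)=1 ⇒ 36
[q^37] φ(37)=36,φ(1)=1 ⇒ 37
d|38:{38,19,2,1}  Σφ=18+18+1+1=38

34, 35, 36, 37, 38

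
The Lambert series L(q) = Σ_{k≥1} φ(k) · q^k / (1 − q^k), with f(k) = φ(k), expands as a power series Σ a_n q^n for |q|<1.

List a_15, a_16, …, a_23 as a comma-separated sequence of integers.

d|15:{1,3,5,15}  Σφ=1+2+4+8=15
n=16: 1·16 2·8 4·4 8·2 16·1  φ→[1+1+2+4+8]=16
q^17  k|17↦φ(k): 1:1 17:16  a_17=17
[q^18] φ(1)=1,φ(2)=1,φ(3)=2,φ(6)=2,φ(9)=6,φ(18)=6 ⇒ 18
d|19:{1,19}  Σφ=1+18=19
q^20  k|20↦φ(k): 1:1 2:1 4:2 5:4 10:4 20:8  a_20=20
n=21: 21·1 7·3 3·7 1·21  φ→[12+6+2+1]=21
q^22  k|22↦φ(k): 1:1 2:1 11:10 22:10  a_22=22
[q^23] φ(1)=1,φ(23)=22 ⇒ 23

15, 16, 17, 18, 19, 20, 21, 22, 23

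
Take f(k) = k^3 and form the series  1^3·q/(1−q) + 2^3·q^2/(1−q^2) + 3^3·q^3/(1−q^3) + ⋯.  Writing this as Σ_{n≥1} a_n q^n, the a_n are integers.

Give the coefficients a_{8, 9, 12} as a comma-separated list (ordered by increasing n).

585, 757, 2044

d|8:{8,4,2,1}  Σf=512+64+8+1=585
q^9  k|9↦f(k): 1:1 3:27 9:729  a_9=757
n=12: 12·1 6·2 4·3 3·4 2·6 1·12  f→[1728+216+64+27+8+1]=2044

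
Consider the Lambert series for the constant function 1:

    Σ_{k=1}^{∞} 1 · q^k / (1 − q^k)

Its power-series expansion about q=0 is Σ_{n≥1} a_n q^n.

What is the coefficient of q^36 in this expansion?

n=36: 36·1 18·2 12·3 9·4 6·6 4·9 3·12 2·18 1·36  f→[1+1+1+1+1+1+1+1+1]=9

a_36 = 9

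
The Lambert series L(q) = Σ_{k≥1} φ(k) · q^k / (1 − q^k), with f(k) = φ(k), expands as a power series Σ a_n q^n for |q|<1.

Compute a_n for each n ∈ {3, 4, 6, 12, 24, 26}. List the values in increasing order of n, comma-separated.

n=3: 3·1 1·3  φ→[2+1]=3
n=4: 4·1 2·2 1·4  φ→[2+1+1]=4
d|6:{1,2,3,6}  Σφ=1+1+2+2=6
d|12:{1,2,3,4,6,12}  Σφ=1+1+2+2+2+4=12
d|24:{24,12,8,6,4,3,2,1}  Σφ=8+4+4+2+2+2+1+1=24
n=26: 26·1 13·2 2·13 1·26  φ→[12+12+1+1]=26

3, 4, 6, 12, 24, 26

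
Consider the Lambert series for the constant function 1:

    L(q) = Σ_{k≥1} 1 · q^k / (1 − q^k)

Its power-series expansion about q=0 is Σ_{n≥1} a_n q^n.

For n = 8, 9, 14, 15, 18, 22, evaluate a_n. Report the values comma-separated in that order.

n=8: 1·8 2·4 4·2 8·1  f→[1+1+1+1]=4
[q^9] f(1)=1,f(3)=1,f(9)=1 ⇒ 3
q^14  k|14↦f(k): 14:1 7:1 2:1 1:1  a_14=4
[q^15] f(1)=1,f(3)=1,f(5)=1,f(15)=1 ⇒ 4
d|18:{18,9,6,3,2,1}  Σf=1+1+1+1+1+1=6
n=22: 1·22 2·11 11·2 22·1  f→[1+1+1+1]=4

4, 3, 4, 4, 6, 4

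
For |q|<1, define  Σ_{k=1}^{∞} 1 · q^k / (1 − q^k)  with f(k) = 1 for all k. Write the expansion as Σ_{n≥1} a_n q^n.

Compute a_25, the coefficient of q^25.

a_25 = 3

q^25  k|25↦f(k): 1:1 5:1 25:1  a_25=3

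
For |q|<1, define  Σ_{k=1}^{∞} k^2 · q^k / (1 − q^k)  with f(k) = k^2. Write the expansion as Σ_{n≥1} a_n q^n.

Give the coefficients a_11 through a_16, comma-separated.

[q^11] f(11)=121,f(1)=1 ⇒ 122
d|12:{1,2,3,4,6,12}  Σf=1+4+9+16+36+144=210
q^13  k|13↦f(k): 13:169 1:1  a_13=170
[q^14] f(14)=196,f(7)=49,f(2)=4,f(1)=1 ⇒ 250
[q^15] f(1)=1,f(3)=9,f(5)=25,f(15)=225 ⇒ 260
q^16  k|16↦f(k): 1:1 2:4 4:16 8:64 16:256  a_16=341

122, 210, 170, 250, 260, 341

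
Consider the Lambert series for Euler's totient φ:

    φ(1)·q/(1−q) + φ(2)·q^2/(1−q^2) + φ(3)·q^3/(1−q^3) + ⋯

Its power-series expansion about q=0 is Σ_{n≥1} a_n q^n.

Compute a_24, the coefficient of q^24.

d|24:{24,12,8,6,4,3,2,1}  Σφ=8+4+4+2+2+2+1+1=24

a_24 = 24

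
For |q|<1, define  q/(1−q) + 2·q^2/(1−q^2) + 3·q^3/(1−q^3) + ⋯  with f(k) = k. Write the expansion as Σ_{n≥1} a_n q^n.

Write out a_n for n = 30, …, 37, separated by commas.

n=30: 1·30 2·15 3·10 5·6 6·5 10·3 15·2 30·1  f→[1+2+3+5+6+10+15+30]=72
q^31  k|31↦f(k): 31:31 1:1  a_31=32
n=32: 32·1 16·2 8·4 4·8 2·16 1·32  f→[32+16+8+4+2+1]=63
[q^33] f(1)=1,f(3)=3,f(11)=11,f(33)=33 ⇒ 48
d|34:{34,17,2,1}  Σf=34+17+2+1=54
[q^35] f(1)=1,f(5)=5,f(7)=7,f(35)=35 ⇒ 48
q^36  k|36↦f(k): 1:1 2:2 3:3 4:4 6:6 9:9 12:12 18:18 36:36  a_36=91
n=37: 1·37 37·1  f→[1+37]=38

72, 32, 63, 48, 54, 48, 91, 38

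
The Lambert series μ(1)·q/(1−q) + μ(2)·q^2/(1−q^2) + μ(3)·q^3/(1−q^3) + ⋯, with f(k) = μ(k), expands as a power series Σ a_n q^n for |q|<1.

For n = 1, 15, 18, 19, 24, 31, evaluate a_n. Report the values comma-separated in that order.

1, 0, 0, 0, 0, 0

n=1: 1·1  μ→[1]=1
d|15:{1,3,5,15}  Σμ=1+(-1)+(-1)+1=0
d|18:{18,9,6,3,2,1}  Σμ=0+0+1+(-1)+(-1)+1=0
n=19: 1·19 19·1  μ→[1+(-1)]=0
[q^24] μ(1)=1,μ(2)=-1,μ(3)=-1,μ(4)=0,μ(6)=1,μ(8)=0,μ(12)=0,μ(24)=0 ⇒ 0
d|31:{31,1}  Σμ=(-1)+1=0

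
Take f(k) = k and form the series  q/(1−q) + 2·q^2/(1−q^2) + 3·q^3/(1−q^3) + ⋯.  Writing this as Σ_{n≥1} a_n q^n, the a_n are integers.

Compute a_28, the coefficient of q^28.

n=28: 28·1 14·2 7·4 4·7 2·14 1·28  f→[28+14+7+4+2+1]=56

a_28 = 56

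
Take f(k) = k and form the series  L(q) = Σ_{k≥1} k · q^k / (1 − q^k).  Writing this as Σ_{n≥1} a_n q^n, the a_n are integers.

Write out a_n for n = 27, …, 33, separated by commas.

40, 56, 30, 72, 32, 63, 48

n=27: 27·1 9·3 3·9 1·27  f→[27+9+3+1]=40
q^28  k|28↦f(k): 28:28 14:14 7:7 4:4 2:2 1:1  a_28=56
q^29  k|29↦f(k): 29:29 1:1  a_29=30
n=30: 30·1 15·2 10·3 6·5 5·6 3·10 2·15 1·30  f→[30+15+10+6+5+3+2+1]=72
d|31:{1,31}  Σf=1+31=32
[q^32] f(1)=1,f(2)=2,f(4)=4,f(8)=8,f(16)=16,f(32)=32 ⇒ 63
[q^33] f(33)=33,f(11)=11,f(3)=3,f(1)=1 ⇒ 48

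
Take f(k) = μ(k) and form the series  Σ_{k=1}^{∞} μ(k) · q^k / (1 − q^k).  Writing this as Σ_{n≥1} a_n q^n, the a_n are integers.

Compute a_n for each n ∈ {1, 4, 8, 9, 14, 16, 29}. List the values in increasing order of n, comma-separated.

q^1  k|1↦μ(k): 1:1  a_1=1
n=4: 4·1 2·2 1·4  μ→[0+(-1)+1]=0
d|8:{8,4,2,1}  Σμ=0+0+(-1)+1=0
q^9  k|9↦μ(k): 1:1 3:-1 9:0  a_9=0
d|14:{14,7,2,1}  Σμ=1+(-1)+(-1)+1=0
d|16:{1,2,4,8,16}  Σμ=1+(-1)+0+0+0=0
q^29  k|29↦μ(k): 29:-1 1:1  a_29=0

1, 0, 0, 0, 0, 0, 0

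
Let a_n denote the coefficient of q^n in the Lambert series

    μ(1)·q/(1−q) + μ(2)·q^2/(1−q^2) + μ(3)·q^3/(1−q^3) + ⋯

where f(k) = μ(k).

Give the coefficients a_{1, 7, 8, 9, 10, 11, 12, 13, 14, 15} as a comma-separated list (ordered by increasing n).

d|1:{1}  Σμ=1=1
[q^7] μ(1)=1,μ(7)=-1 ⇒ 0
q^8  k|8↦μ(k): 1:1 2:-1 4:0 8:0  a_8=0
d|9:{1,3,9}  Σμ=1+(-1)+0=0
d|10:{1,2,5,10}  Σμ=1+(-1)+(-1)+1=0
d|11:{1,11}  Σμ=1+(-1)=0
q^12  k|12↦μ(k): 12:0 6:1 4:0 3:-1 2:-1 1:1  a_12=0
n=13: 1·13 13·1  μ→[1+(-1)]=0
q^14  k|14↦μ(k): 14:1 7:-1 2:-1 1:1  a_14=0
[q^15] μ(1)=1,μ(3)=-1,μ(5)=-1,μ(15)=1 ⇒ 0

1, 0, 0, 0, 0, 0, 0, 0, 0, 0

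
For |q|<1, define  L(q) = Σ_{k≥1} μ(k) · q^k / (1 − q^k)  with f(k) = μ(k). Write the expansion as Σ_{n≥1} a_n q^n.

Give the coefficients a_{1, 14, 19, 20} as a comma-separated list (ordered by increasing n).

d|1:{1}  Σμ=1=1
d|14:{14,7,2,1}  Σμ=1+(-1)+(-1)+1=0
d|19:{19,1}  Σμ=(-1)+1=0
[q^20] μ(1)=1,μ(2)=-1,μ(4)=0,μ(5)=-1,μ(10)=1,μ(20)=0 ⇒ 0

1, 0, 0, 0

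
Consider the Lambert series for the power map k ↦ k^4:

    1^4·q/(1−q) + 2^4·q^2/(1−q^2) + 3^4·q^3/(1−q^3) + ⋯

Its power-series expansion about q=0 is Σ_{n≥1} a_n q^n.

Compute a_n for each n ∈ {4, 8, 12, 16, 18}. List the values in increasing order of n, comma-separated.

273, 4369, 22386, 69905, 112931

[q^4] f(1)=1,f(2)=16,f(4)=256 ⇒ 273
q^8  k|8↦f(k): 1:1 2:16 4:256 8:4096  a_8=4369
[q^12] f(1)=1,f(2)=16,f(3)=81,f(4)=256,f(6)=1296,f(12)=20736 ⇒ 22386
d|16:{16,8,4,2,1}  Σf=65536+4096+256+16+1=69905
[q^18] f(18)=104976,f(9)=6561,f(6)=1296,f(3)=81,f(2)=16,f(1)=1 ⇒ 112931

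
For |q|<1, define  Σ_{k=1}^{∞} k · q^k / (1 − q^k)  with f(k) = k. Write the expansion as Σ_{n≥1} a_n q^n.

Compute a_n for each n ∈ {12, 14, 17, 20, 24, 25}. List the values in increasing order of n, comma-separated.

[q^12] f(1)=1,f(2)=2,f(3)=3,f(4)=4,f(6)=6,f(12)=12 ⇒ 28
n=14: 1·14 2·7 7·2 14·1  f→[1+2+7+14]=24
q^17  k|17↦f(k): 17:17 1:1  a_17=18
q^20  k|20↦f(k): 20:20 10:10 5:5 4:4 2:2 1:1  a_20=42
q^24  k|24↦f(k): 24:24 12:12 8:8 6:6 4:4 3:3 2:2 1:1  a_24=60
[q^25] f(1)=1,f(5)=5,f(25)=25 ⇒ 31

28, 24, 18, 42, 60, 31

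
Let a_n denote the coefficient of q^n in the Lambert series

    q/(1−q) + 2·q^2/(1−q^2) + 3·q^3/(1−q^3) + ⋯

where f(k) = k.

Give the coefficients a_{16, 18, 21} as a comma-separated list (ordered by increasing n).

31, 39, 32

[q^16] f(1)=1,f(2)=2,f(4)=4,f(8)=8,f(16)=16 ⇒ 31
[q^18] f(1)=1,f(2)=2,f(3)=3,f(6)=6,f(9)=9,f(18)=18 ⇒ 39
n=21: 21·1 7·3 3·7 1·21  f→[21+7+3+1]=32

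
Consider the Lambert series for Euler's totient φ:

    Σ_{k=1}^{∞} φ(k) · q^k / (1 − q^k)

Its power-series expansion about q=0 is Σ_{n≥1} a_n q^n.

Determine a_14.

[q^14] φ(14)=6,φ(7)=6,φ(2)=1,φ(1)=1 ⇒ 14

a_14 = 14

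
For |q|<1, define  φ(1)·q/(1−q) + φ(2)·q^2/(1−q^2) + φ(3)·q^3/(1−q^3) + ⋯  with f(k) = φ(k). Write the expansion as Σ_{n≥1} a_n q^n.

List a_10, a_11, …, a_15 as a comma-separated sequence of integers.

[q^10] φ(1)=1,φ(2)=1,φ(5)=4,φ(10)=4 ⇒ 10
d|11:{11,1}  Σφ=10+1=11
n=12: 1·12 2·6 3·4 4·3 6·2 12·1  φ→[1+1+2+2+2+4]=12
q^13  k|13↦φ(k): 1:1 13:12  a_13=13
q^14  k|14↦φ(k): 1:1 2:1 7:6 14:6  a_14=14
n=15: 1·15 3·5 5·3 15·1  φ→[1+2+4+8]=15

10, 11, 12, 13, 14, 15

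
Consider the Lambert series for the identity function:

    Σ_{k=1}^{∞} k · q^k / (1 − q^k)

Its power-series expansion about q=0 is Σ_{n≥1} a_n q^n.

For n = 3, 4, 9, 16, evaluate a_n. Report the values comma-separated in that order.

4, 7, 13, 31

q^3  k|3↦f(k): 1:1 3:3  a_3=4
d|4:{4,2,1}  Σf=4+2+1=7
d|9:{1,3,9}  Σf=1+3+9=13
n=16: 1·16 2·8 4·4 8·2 16·1  f→[1+2+4+8+16]=31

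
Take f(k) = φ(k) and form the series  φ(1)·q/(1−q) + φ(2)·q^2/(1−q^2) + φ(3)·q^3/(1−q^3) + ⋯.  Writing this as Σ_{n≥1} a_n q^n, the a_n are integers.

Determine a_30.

n=30: 1·30 2·15 3·10 5·6 6·5 10·3 15·2 30·1  φ→[1+1+2+4+2+4+8+8]=30

a_30 = 30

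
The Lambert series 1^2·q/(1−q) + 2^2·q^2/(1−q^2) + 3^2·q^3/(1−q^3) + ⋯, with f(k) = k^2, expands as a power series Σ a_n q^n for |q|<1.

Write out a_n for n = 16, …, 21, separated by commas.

[q^16] f(16)=256,f(8)=64,f(4)=16,f(2)=4,f(1)=1 ⇒ 341
d|17:{1,17}  Σf=1+289=290
d|18:{18,9,6,3,2,1}  Σf=324+81+36+9+4+1=455
d|19:{1,19}  Σf=1+361=362
d|20:{1,2,4,5,10,20}  Σf=1+4+16+25+100+400=546
n=21: 21·1 7·3 3·7 1·21  f→[441+49+9+1]=500

341, 290, 455, 362, 546, 500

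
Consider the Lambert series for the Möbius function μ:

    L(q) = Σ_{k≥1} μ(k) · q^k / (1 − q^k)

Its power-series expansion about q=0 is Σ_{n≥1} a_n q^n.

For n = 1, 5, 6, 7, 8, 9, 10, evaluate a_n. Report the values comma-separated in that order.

1, 0, 0, 0, 0, 0, 0

d|1:{1}  Σμ=1=1
[q^5] μ(5)=-1,μ(1)=1 ⇒ 0
q^6  k|6↦μ(k): 6:1 3:-1 2:-1 1:1  a_6=0
q^7  k|7↦μ(k): 1:1 7:-1  a_7=0
q^8  k|8↦μ(k): 1:1 2:-1 4:0 8:0  a_8=0
q^9  k|9↦μ(k): 9:0 3:-1 1:1  a_9=0
q^10  k|10↦μ(k): 10:1 5:-1 2:-1 1:1  a_10=0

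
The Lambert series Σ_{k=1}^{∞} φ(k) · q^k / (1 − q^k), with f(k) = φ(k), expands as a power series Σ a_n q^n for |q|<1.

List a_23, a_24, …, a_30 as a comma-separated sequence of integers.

n=23: 1·23 23·1  φ→[1+22]=23
[q^24] φ(24)=8,φ(12)=4,φ(8)=4,φ(6)=2,φ(4)=2,φ(3)=2,φ(2)=1,φ(1)=1 ⇒ 24
n=25: 25·1 5·5 1·25  φ→[20+4+1]=25
d|26:{26,13,2,1}  Σφ=12+12+1+1=26
d|27:{1,3,9,27}  Σφ=1+2+6+18=27
d|28:{1,2,4,7,14,28}  Σφ=1+1+2+6+6+12=28
d|29:{1,29}  Σφ=1+28=29
d|30:{30,15,10,6,5,3,2,1}  Σφ=8+8+4+2+4+2+1+1=30

23, 24, 25, 26, 27, 28, 29, 30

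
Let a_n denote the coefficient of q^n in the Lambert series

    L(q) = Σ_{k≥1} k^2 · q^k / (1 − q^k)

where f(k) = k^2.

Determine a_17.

a_17 = 290

q^17  k|17↦f(k): 1:1 17:289  a_17=290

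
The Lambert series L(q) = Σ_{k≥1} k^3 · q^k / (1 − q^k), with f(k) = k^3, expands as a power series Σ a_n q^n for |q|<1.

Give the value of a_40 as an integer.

a_40 = 73710

[q^40] f(1)=1,f(2)=8,f(4)=64,f(5)=125,f(8)=512,f(10)=1000,f(20)=8000,f(40)=64000 ⇒ 73710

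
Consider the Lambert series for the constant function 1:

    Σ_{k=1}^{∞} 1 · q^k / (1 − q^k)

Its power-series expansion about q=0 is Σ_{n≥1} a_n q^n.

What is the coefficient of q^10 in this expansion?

d|10:{1,2,5,10}  Σf=1+1+1+1=4

a_10 = 4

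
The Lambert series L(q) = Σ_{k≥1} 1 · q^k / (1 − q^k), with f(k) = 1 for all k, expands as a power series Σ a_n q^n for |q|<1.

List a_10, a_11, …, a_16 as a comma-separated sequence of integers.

4, 2, 6, 2, 4, 4, 5

d|10:{1,2,5,10}  Σf=1+1+1+1=4
n=11: 1·11 11·1  f→[1+1]=2
[q^12] f(12)=1,f(6)=1,f(4)=1,f(3)=1,f(2)=1,f(1)=1 ⇒ 6
[q^13] f(13)=1,f(1)=1 ⇒ 2
[q^14] f(14)=1,f(7)=1,f(2)=1,f(1)=1 ⇒ 4
n=15: 15·1 5·3 3·5 1·15  f→[1+1+1+1]=4
q^16  k|16↦f(k): 16:1 8:1 4:1 2:1 1:1  a_16=5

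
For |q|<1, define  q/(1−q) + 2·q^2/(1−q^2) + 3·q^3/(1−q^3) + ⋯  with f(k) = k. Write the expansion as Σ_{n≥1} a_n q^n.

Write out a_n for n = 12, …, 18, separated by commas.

28, 14, 24, 24, 31, 18, 39

[q^12] f(12)=12,f(6)=6,f(4)=4,f(3)=3,f(2)=2,f(1)=1 ⇒ 28
n=13: 1·13 13·1  f→[1+13]=14
n=14: 1·14 2·7 7·2 14·1  f→[1+2+7+14]=24
[q^15] f(1)=1,f(3)=3,f(5)=5,f(15)=15 ⇒ 24
[q^16] f(16)=16,f(8)=8,f(4)=4,f(2)=2,f(1)=1 ⇒ 31
q^17  k|17↦f(k): 1:1 17:17  a_17=18
q^18  k|18↦f(k): 1:1 2:2 3:3 6:6 9:9 18:18  a_18=39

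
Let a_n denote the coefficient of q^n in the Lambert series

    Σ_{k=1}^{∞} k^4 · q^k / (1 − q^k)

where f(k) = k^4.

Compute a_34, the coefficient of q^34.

n=34: 34·1 17·2 2·17 1·34  f→[1336336+83521+16+1]=1419874

a_34 = 1419874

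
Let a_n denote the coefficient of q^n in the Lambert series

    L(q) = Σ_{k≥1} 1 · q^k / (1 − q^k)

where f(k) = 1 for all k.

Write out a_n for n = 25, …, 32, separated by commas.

3, 4, 4, 6, 2, 8, 2, 6

d|25:{1,5,25}  Σf=1+1+1=3
n=26: 26·1 13·2 2·13 1·26  f→[1+1+1+1]=4
n=27: 1·27 3·9 9·3 27·1  f→[1+1+1+1]=4
d|28:{28,14,7,4,2,1}  Σf=1+1+1+1+1+1=6
d|29:{29,1}  Σf=1+1=2
d|30:{30,15,10,6,5,3,2,1}  Σf=1+1+1+1+1+1+1+1=8
d|31:{31,1}  Σf=1+1=2
n=32: 32·1 16·2 8·4 4·8 2·16 1·32  f→[1+1+1+1+1+1]=6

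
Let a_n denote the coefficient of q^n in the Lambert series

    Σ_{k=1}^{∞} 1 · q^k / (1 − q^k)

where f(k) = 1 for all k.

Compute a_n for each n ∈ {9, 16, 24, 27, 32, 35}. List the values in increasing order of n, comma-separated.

3, 5, 8, 4, 6, 4

n=9: 1·9 3·3 9·1  f→[1+1+1]=3
q^16  k|16↦f(k): 1:1 2:1 4:1 8:1 16:1  a_16=5
n=24: 1·24 2·12 3·8 4·6 6·4 8·3 12·2 24·1  f→[1+1+1+1+1+1+1+1]=8
q^27  k|27↦f(k): 27:1 9:1 3:1 1:1  a_27=4
d|32:{32,16,8,4,2,1}  Σf=1+1+1+1+1+1=6
[q^35] f(1)=1,f(5)=1,f(7)=1,f(35)=1 ⇒ 4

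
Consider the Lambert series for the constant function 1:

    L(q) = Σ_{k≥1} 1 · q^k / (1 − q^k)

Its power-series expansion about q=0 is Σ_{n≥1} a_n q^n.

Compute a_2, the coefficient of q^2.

q^2  k|2↦f(k): 2:1 1:1  a_2=2

a_2 = 2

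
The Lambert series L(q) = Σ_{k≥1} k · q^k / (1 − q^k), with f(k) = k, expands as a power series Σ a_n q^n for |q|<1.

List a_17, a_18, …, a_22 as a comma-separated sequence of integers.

[q^17] f(17)=17,f(1)=1 ⇒ 18
q^18  k|18↦f(k): 1:1 2:2 3:3 6:6 9:9 18:18  a_18=39
q^19  k|19↦f(k): 19:19 1:1  a_19=20
[q^20] f(20)=20,f(10)=10,f(5)=5,f(4)=4,f(2)=2,f(1)=1 ⇒ 42
n=21: 1·21 3·7 7·3 21·1  f→[1+3+7+21]=32
n=22: 22·1 11·2 2·11 1·22  f→[22+11+2+1]=36

18, 39, 20, 42, 32, 36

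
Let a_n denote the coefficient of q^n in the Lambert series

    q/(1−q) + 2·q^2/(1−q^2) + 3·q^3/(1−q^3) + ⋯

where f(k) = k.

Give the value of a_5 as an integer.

q^5  k|5↦f(k): 5:5 1:1  a_5=6

a_5 = 6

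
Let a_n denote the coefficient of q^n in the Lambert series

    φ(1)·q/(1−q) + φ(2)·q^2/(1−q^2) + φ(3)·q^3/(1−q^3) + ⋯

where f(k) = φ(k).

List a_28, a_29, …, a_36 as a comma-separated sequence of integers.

[q^28] φ(28)=12,φ(14)=6,φ(7)=6,φ(4)=2,φ(2)=1,φ(1)=1 ⇒ 28
[q^29] φ(29)=28,φ(1)=1 ⇒ 29
n=30: 30·1 15·2 10·3 6·5 5·6 3·10 2·15 1·30  φ→[8+8+4+2+4+2+1+1]=30
d|31:{31,1}  Σφ=30+1=31
q^32  k|32↦φ(k): 1:1 2:1 4:2 8:4 16:8 32:16  a_32=32
d|33:{33,11,3,1}  Σφ=20+10+2+1=33
d|34:{34,17,2,1}  Σφ=16+16+1+1=34
d|35:{35,7,5,1}  Σφ=24+6+4+1=35
q^36  k|36↦φ(k): 36:12 18:6 12:4 9:6 6:2 4:2 3:2 2:1 1:1  a_36=36

28, 29, 30, 31, 32, 33, 34, 35, 36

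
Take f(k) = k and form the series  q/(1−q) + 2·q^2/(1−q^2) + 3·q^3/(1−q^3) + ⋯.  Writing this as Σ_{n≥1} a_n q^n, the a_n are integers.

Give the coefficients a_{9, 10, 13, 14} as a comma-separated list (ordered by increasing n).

d|9:{1,3,9}  Σf=1+3+9=13
d|10:{1,2,5,10}  Σf=1+2+5+10=18
q^13  k|13↦f(k): 1:1 13:13  a_13=14
n=14: 14·1 7·2 2·7 1·14  f→[14+7+2+1]=24

13, 18, 14, 24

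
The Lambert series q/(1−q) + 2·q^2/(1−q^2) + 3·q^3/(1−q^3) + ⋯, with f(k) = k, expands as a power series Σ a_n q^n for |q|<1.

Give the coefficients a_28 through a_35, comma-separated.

q^28  k|28↦f(k): 1:1 2:2 4:4 7:7 14:14 28:28  a_28=56
[q^29] f(1)=1,f(29)=29 ⇒ 30
q^30  k|30↦f(k): 30:30 15:15 10:10 6:6 5:5 3:3 2:2 1:1  a_30=72
d|31:{1,31}  Σf=1+31=32
d|32:{1,2,4,8,16,32}  Σf=1+2+4+8+16+32=63
d|33:{33,11,3,1}  Σf=33+11+3+1=48
q^34  k|34↦f(k): 34:34 17:17 2:2 1:1  a_34=54
n=35: 1·35 5·7 7·5 35·1  f→[1+5+7+35]=48

56, 30, 72, 32, 63, 48, 54, 48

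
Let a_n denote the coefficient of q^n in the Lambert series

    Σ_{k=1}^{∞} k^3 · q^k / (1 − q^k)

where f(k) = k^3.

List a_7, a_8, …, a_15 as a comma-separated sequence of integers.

344, 585, 757, 1134, 1332, 2044, 2198, 3096, 3528

[q^7] f(7)=343,f(1)=1 ⇒ 344
d|8:{1,2,4,8}  Σf=1+8+64+512=585
d|9:{1,3,9}  Σf=1+27+729=757
q^10  k|10↦f(k): 10:1000 5:125 2:8 1:1  a_10=1134
q^11  k|11↦f(k): 11:1331 1:1  a_11=1332
n=12: 1·12 2·6 3·4 4·3 6·2 12·1  f→[1+8+27+64+216+1728]=2044
n=13: 13·1 1·13  f→[2197+1]=2198
q^14  k|14↦f(k): 14:2744 7:343 2:8 1:1  a_14=3096
[q^15] f(15)=3375,f(5)=125,f(3)=27,f(1)=1 ⇒ 3528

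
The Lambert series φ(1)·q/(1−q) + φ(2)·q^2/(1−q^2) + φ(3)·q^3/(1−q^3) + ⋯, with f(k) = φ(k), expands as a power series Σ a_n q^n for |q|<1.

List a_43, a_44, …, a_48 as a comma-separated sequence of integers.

q^43  k|43↦φ(k): 1:1 43:42  a_43=43
[q^44] φ(1)=1,φ(2)=1,φ(4)=2,φ(11)=10,φ(22)=10,φ(44)=20 ⇒ 44
n=45: 45·1 15·3 9·5 5·9 3·15 1·45  φ→[24+8+6+4+2+1]=45
[q^46] φ(46)=22,φ(23)=22,φ(2)=1,φ(1)=1 ⇒ 46
n=47: 47·1 1·47  φ→[46+1]=47
[q^48] φ(1)=1,φ(2)=1,φ(3)=2,φ(4)=2,φ(6)=2,φ(8)=4,φ(12)=4,φ(16)=8,φ(24)=8,φ(48)=16 ⇒ 48

43, 44, 45, 46, 47, 48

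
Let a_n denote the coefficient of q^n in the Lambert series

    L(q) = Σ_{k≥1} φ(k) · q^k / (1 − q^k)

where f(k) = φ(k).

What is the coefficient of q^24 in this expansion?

q^24  k|24↦φ(k): 1:1 2:1 3:2 4:2 6:2 8:4 12:4 24:8  a_24=24

a_24 = 24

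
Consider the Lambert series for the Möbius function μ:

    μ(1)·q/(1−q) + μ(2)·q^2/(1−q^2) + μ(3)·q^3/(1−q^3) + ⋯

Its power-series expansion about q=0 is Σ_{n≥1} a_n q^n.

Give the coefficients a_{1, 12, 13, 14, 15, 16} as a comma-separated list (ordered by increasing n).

q^1  k|1↦μ(k): 1:1  a_1=1
n=12: 12·1 6·2 4·3 3·4 2·6 1·12  μ→[0+1+0+(-1)+(-1)+1]=0
[q^13] μ(13)=-1,μ(1)=1 ⇒ 0
q^14  k|14↦μ(k): 1:1 2:-1 7:-1 14:1  a_14=0
d|15:{15,5,3,1}  Σμ=1+(-1)+(-1)+1=0
[q^16] μ(1)=1,μ(2)=-1,μ(4)=0,μ(8)=0,μ(16)=0 ⇒ 0

1, 0, 0, 0, 0, 0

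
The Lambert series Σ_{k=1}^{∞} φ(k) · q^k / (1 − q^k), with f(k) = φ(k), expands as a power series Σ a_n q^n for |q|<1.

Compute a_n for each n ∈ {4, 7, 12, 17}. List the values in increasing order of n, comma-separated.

[q^4] φ(1)=1,φ(2)=1,φ(4)=2 ⇒ 4
n=7: 7·1 1·7  φ→[6+1]=7
n=12: 12·1 6·2 4·3 3·4 2·6 1·12  φ→[4+2+2+2+1+1]=12
n=17: 1·17 17·1  φ→[1+16]=17

4, 7, 12, 17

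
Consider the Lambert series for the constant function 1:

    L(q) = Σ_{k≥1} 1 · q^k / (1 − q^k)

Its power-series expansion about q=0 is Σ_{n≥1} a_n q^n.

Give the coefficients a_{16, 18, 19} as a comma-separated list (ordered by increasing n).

q^16  k|16↦f(k): 1:1 2:1 4:1 8:1 16:1  a_16=5
n=18: 1·18 2·9 3·6 6·3 9·2 18·1  f→[1+1+1+1+1+1]=6
q^19  k|19↦f(k): 1:1 19:1  a_19=2

5, 6, 2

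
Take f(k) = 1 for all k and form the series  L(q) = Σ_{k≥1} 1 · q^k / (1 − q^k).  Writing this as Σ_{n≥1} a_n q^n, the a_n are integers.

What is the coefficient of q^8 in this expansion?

a_8 = 4

[q^8] f(8)=1,f(4)=1,f(2)=1,f(1)=1 ⇒ 4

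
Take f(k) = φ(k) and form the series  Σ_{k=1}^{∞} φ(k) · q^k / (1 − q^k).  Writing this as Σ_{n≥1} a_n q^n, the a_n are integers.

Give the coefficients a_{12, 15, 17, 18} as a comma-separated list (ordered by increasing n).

[q^12] φ(1)=1,φ(2)=1,φ(3)=2,φ(4)=2,φ(6)=2,φ(12)=4 ⇒ 12
n=15: 15·1 5·3 3·5 1·15  φ→[8+4+2+1]=15
n=17: 17·1 1·17  φ→[16+1]=17
[q^18] φ(1)=1,φ(2)=1,φ(3)=2,φ(6)=2,φ(9)=6,φ(18)=6 ⇒ 18

12, 15, 17, 18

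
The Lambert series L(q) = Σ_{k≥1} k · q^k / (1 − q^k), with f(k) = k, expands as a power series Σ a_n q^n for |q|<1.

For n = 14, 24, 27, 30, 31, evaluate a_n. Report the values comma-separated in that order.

24, 60, 40, 72, 32

q^14  k|14↦f(k): 14:14 7:7 2:2 1:1  a_14=24
d|24:{1,2,3,4,6,8,12,24}  Σf=1+2+3+4+6+8+12+24=60
n=27: 1·27 3·9 9·3 27·1  f→[1+3+9+27]=40
[q^30] f(30)=30,f(15)=15,f(10)=10,f(6)=6,f(5)=5,f(3)=3,f(2)=2,f(1)=1 ⇒ 72
d|31:{1,31}  Σf=1+31=32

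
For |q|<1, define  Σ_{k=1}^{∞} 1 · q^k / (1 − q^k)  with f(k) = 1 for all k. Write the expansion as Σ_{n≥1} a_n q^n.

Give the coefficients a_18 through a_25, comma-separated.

d|18:{18,9,6,3,2,1}  Σf=1+1+1+1+1+1=6
[q^19] f(19)=1,f(1)=1 ⇒ 2
d|20:{20,10,5,4,2,1}  Σf=1+1+1+1+1+1=6
[q^21] f(21)=1,f(7)=1,f(3)=1,f(1)=1 ⇒ 4
[q^22] f(22)=1,f(11)=1,f(2)=1,f(1)=1 ⇒ 4
n=23: 23·1 1·23  f→[1+1]=2
q^24  k|24↦f(k): 24:1 12:1 8:1 6:1 4:1 3:1 2:1 1:1  a_24=8
q^25  k|25↦f(k): 1:1 5:1 25:1  a_25=3

6, 2, 6, 4, 4, 2, 8, 3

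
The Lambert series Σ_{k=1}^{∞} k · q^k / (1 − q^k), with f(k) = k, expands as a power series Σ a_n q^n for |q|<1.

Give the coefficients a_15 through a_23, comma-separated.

24, 31, 18, 39, 20, 42, 32, 36, 24

d|15:{1,3,5,15}  Σf=1+3+5+15=24
q^16  k|16↦f(k): 1:1 2:2 4:4 8:8 16:16  a_16=31
n=17: 17·1 1·17  f→[17+1]=18
q^18  k|18↦f(k): 18:18 9:9 6:6 3:3 2:2 1:1  a_18=39
q^19  k|19↦f(k): 1:1 19:19  a_19=20
n=20: 20·1 10·2 5·4 4·5 2·10 1·20  f→[20+10+5+4+2+1]=42
[q^21] f(1)=1,f(3)=3,f(7)=7,f(21)=21 ⇒ 32
[q^22] f(22)=22,f(11)=11,f(2)=2,f(1)=1 ⇒ 36
[q^23] f(1)=1,f(23)=23 ⇒ 24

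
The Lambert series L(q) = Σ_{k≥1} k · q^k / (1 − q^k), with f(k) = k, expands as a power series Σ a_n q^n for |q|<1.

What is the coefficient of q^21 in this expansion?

d|21:{21,7,3,1}  Σf=21+7+3+1=32

a_21 = 32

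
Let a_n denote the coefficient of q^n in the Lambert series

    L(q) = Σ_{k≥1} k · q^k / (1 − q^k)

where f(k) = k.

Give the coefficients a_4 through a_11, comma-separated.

q^4  k|4↦f(k): 1:1 2:2 4:4  a_4=7
d|5:{1,5}  Σf=1+5=6
q^6  k|6↦f(k): 6:6 3:3 2:2 1:1  a_6=12
[q^7] f(1)=1,f(7)=7 ⇒ 8
[q^8] f(1)=1,f(2)=2,f(4)=4,f(8)=8 ⇒ 15
[q^9] f(9)=9,f(3)=3,f(1)=1 ⇒ 13
d|10:{10,5,2,1}  Σf=10+5+2+1=18
[q^11] f(1)=1,f(11)=11 ⇒ 12

7, 6, 12, 8, 15, 13, 18, 12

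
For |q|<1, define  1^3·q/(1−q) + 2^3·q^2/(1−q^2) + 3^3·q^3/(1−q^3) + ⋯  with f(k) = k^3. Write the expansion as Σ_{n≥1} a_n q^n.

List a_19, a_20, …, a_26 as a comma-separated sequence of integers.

[q^19] f(1)=1,f(19)=6859 ⇒ 6860
n=20: 20·1 10·2 5·4 4·5 2·10 1·20  f→[8000+1000+125+64+8+1]=9198
d|21:{1,3,7,21}  Σf=1+27+343+9261=9632
n=22: 22·1 11·2 2·11 1·22  f→[10648+1331+8+1]=11988
[q^23] f(1)=1,f(23)=12167 ⇒ 12168
d|24:{1,2,3,4,6,8,12,24}  Σf=1+8+27+64+216+512+1728+13824=16380
q^25  k|25↦f(k): 25:15625 5:125 1:1  a_25=15751
q^26  k|26↦f(k): 1:1 2:8 13:2197 26:17576  a_26=19782

6860, 9198, 9632, 11988, 12168, 16380, 15751, 19782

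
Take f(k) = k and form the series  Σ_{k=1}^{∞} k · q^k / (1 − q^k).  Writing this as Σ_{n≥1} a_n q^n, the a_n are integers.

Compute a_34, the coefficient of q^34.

a_34 = 54

q^34  k|34↦f(k): 34:34 17:17 2:2 1:1  a_34=54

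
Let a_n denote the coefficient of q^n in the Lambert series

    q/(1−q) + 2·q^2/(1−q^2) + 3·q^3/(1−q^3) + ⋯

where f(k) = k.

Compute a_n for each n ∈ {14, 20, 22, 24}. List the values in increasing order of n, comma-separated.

q^14  k|14↦f(k): 14:14 7:7 2:2 1:1  a_14=24
n=20: 20·1 10·2 5·4 4·5 2·10 1·20  f→[20+10+5+4+2+1]=42
[q^22] f(22)=22,f(11)=11,f(2)=2,f(1)=1 ⇒ 36
n=24: 1·24 2·12 3·8 4·6 6·4 8·3 12·2 24·1  f→[1+2+3+4+6+8+12+24]=60

24, 42, 36, 60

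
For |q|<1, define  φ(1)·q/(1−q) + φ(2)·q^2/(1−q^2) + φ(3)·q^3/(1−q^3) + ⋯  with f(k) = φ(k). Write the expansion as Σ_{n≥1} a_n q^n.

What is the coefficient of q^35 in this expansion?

n=35: 35·1 7·5 5·7 1·35  φ→[24+6+4+1]=35

a_35 = 35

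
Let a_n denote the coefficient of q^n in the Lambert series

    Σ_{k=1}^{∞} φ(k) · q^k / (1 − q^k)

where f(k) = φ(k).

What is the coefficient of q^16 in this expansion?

q^16  k|16↦φ(k): 1:1 2:1 4:2 8:4 16:8  a_16=16

a_16 = 16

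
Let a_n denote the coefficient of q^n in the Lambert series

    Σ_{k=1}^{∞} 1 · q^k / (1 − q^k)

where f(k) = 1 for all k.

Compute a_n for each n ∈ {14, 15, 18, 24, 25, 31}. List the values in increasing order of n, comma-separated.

q^14  k|14↦f(k): 14:1 7:1 2:1 1:1  a_14=4
q^15  k|15↦f(k): 1:1 3:1 5:1 15:1  a_15=4
q^18  k|18↦f(k): 18:1 9:1 6:1 3:1 2:1 1:1  a_18=6
q^24  k|24↦f(k): 1:1 2:1 3:1 4:1 6:1 8:1 12:1 24:1  a_24=8
d|25:{25,5,1}  Σf=1+1+1=3
[q^31] f(1)=1,f(31)=1 ⇒ 2

4, 4, 6, 8, 3, 2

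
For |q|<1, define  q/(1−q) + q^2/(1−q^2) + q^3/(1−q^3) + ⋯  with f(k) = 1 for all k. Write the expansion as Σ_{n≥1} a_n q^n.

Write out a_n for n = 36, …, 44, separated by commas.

9, 2, 4, 4, 8, 2, 8, 2, 6

q^36  k|36↦f(k): 1:1 2:1 3:1 4:1 6:1 9:1 12:1 18:1 36:1  a_36=9
n=37: 37·1 1·37  f→[1+1]=2
n=38: 1·38 2·19 19·2 38·1  f→[1+1+1+1]=4
[q^39] f(1)=1,f(3)=1,f(13)=1,f(39)=1 ⇒ 4
q^40  k|40↦f(k): 1:1 2:1 4:1 5:1 8:1 10:1 20:1 40:1  a_40=8
[q^41] f(41)=1,f(1)=1 ⇒ 2
d|42:{42,21,14,7,6,3,2,1}  Σf=1+1+1+1+1+1+1+1=8
n=43: 1·43 43·1  f→[1+1]=2
d|44:{44,22,11,4,2,1}  Σf=1+1+1+1+1+1=6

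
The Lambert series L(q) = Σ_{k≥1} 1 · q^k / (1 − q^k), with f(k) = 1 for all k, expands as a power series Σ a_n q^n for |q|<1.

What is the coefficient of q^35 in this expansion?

a_35 = 4

n=35: 1·35 5·7 7·5 35·1  f→[1+1+1+1]=4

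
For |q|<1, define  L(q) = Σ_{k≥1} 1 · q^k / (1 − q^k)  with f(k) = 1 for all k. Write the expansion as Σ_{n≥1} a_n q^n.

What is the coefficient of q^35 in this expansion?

a_35 = 4

n=35: 1·35 5·7 7·5 35·1  f→[1+1+1+1]=4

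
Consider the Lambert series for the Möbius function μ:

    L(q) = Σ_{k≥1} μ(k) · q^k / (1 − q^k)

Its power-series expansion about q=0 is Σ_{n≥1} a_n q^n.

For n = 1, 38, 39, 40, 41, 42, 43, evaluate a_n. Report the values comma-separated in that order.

d|1:{1}  Σμ=1=1
q^38  k|38↦μ(k): 1:1 2:-1 19:-1 38:1  a_38=0
n=39: 39·1 13·3 3·13 1·39  μ→[1+(-1)+(-1)+1]=0
d|40:{1,2,4,5,8,10,20,40}  Σμ=1+(-1)+0+(-1)+0+1+0+0=0
q^41  k|41↦μ(k): 1:1 41:-1  a_41=0
n=42: 1·42 2·21 3·14 6·7 7·6 14·3 21·2 42·1  μ→[1+(-1)+(-1)+1+(-1)+1+1+(-1)]=0
[q^43] μ(43)=-1,μ(1)=1 ⇒ 0

1, 0, 0, 0, 0, 0, 0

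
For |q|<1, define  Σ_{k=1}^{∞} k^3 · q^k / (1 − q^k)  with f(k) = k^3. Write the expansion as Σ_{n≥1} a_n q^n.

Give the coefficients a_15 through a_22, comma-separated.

3528, 4681, 4914, 6813, 6860, 9198, 9632, 11988

[q^15] f(1)=1,f(3)=27,f(5)=125,f(15)=3375 ⇒ 3528
n=16: 16·1 8·2 4·4 2·8 1·16  f→[4096+512+64+8+1]=4681
q^17  k|17↦f(k): 17:4913 1:1  a_17=4914
q^18  k|18↦f(k): 18:5832 9:729 6:216 3:27 2:8 1:1  a_18=6813
n=19: 19·1 1·19  f→[6859+1]=6860
[q^20] f(1)=1,f(2)=8,f(4)=64,f(5)=125,f(10)=1000,f(20)=8000 ⇒ 9198
d|21:{1,3,7,21}  Σf=1+27+343+9261=9632
q^22  k|22↦f(k): 22:10648 11:1331 2:8 1:1  a_22=11988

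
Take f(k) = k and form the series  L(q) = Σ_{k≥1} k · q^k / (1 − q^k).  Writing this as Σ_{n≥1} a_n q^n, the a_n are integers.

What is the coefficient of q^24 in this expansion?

q^24  k|24↦f(k): 1:1 2:2 3:3 4:4 6:6 8:8 12:12 24:24  a_24=60

a_24 = 60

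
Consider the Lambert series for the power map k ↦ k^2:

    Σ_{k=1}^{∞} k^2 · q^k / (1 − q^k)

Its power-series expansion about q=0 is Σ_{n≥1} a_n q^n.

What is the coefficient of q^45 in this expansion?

a_45 = 2366

[q^45] f(45)=2025,f(15)=225,f(9)=81,f(5)=25,f(3)=9,f(1)=1 ⇒ 2366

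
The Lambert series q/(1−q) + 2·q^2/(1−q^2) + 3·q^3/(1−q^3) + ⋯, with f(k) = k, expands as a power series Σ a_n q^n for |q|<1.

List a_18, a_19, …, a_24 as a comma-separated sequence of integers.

n=18: 18·1 9·2 6·3 3·6 2·9 1·18  f→[18+9+6+3+2+1]=39
d|19:{1,19}  Σf=1+19=20
n=20: 1·20 2·10 4·5 5·4 10·2 20·1  f→[1+2+4+5+10+20]=42
d|21:{1,3,7,21}  Σf=1+3+7+21=32
n=22: 22·1 11·2 2·11 1·22  f→[22+11+2+1]=36
n=23: 23·1 1·23  f→[23+1]=24
d|24:{24,12,8,6,4,3,2,1}  Σf=24+12+8+6+4+3+2+1=60

39, 20, 42, 32, 36, 24, 60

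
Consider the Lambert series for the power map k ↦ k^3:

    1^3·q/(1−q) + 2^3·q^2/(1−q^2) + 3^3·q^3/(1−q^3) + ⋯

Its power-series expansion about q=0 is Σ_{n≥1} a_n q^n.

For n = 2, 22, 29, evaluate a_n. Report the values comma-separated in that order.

[q^2] f(1)=1,f(2)=8 ⇒ 9
n=22: 1·22 2·11 11·2 22·1  f→[1+8+1331+10648]=11988
n=29: 1·29 29·1  f→[1+24389]=24390

9, 11988, 24390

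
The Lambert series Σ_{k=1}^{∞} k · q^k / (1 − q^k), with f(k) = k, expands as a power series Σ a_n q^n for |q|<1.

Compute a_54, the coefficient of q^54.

a_54 = 120

[q^54] f(54)=54,f(27)=27,f(18)=18,f(9)=9,f(6)=6,f(3)=3,f(2)=2,f(1)=1 ⇒ 120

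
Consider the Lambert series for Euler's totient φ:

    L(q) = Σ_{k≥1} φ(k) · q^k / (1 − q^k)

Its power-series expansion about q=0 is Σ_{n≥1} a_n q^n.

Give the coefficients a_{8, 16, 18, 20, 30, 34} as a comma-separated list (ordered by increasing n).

q^8  k|8↦φ(k): 8:4 4:2 2:1 1:1  a_8=8
[q^16] φ(1)=1,φ(2)=1,φ(4)=2,φ(8)=4,φ(16)=8 ⇒ 16
n=18: 1·18 2·9 3·6 6·3 9·2 18·1  φ→[1+1+2+2+6+6]=18
[q^20] φ(1)=1,φ(2)=1,φ(4)=2,φ(5)=4,φ(10)=4,φ(20)=8 ⇒ 20
n=30: 1·30 2·15 3·10 5·6 6·5 10·3 15·2 30·1  φ→[1+1+2+4+2+4+8+8]=30
q^34  k|34↦φ(k): 34:16 17:16 2:1 1:1  a_34=34

8, 16, 18, 20, 30, 34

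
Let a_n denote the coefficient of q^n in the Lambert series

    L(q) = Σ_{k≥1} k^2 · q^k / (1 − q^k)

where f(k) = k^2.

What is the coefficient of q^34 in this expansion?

a_34 = 1450

n=34: 34·1 17·2 2·17 1·34  f→[1156+289+4+1]=1450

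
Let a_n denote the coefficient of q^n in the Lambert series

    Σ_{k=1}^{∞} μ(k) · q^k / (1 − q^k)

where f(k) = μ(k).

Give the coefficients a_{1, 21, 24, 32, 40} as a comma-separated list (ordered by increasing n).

1, 0, 0, 0, 0

d|1:{1}  Σμ=1=1
d|21:{1,3,7,21}  Σμ=1+(-1)+(-1)+1=0
n=24: 1·24 2·12 3·8 4·6 6·4 8·3 12·2 24·1  μ→[1+(-1)+(-1)+0+1+0+0+0]=0
n=32: 32·1 16·2 8·4 4·8 2·16 1·32  μ→[0+0+0+0+(-1)+1]=0
n=40: 1·40 2·20 4·10 5·8 8·5 10·4 20·2 40·1  μ→[1+(-1)+0+(-1)+0+1+0+0]=0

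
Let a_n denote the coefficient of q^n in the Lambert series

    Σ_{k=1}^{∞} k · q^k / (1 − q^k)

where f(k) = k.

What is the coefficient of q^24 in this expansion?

[q^24] f(24)=24,f(12)=12,f(8)=8,f(6)=6,f(4)=4,f(3)=3,f(2)=2,f(1)=1 ⇒ 60

a_24 = 60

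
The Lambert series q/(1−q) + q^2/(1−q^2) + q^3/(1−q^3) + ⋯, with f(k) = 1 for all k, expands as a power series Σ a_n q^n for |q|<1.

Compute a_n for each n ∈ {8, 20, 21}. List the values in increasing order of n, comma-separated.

q^8  k|8↦f(k): 8:1 4:1 2:1 1:1  a_8=4
[q^20] f(1)=1,f(2)=1,f(4)=1,f(5)=1,f(10)=1,f(20)=1 ⇒ 6
n=21: 1·21 3·7 7·3 21·1  f→[1+1+1+1]=4

4, 6, 4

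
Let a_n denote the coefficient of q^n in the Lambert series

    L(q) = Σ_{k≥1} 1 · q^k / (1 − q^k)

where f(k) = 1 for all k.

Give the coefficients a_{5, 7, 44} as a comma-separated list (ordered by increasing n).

n=5: 5·1 1·5  f→[1+1]=2
q^7  k|7↦f(k): 7:1 1:1  a_7=2
[q^44] f(44)=1,f(22)=1,f(11)=1,f(4)=1,f(2)=1,f(1)=1 ⇒ 6

2, 2, 6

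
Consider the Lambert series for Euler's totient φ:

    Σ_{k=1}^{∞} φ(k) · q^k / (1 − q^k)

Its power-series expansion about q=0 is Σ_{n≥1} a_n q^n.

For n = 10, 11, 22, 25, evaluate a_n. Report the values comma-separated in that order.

[q^10] φ(1)=1,φ(2)=1,φ(5)=4,φ(10)=4 ⇒ 10
[q^11] φ(11)=10,φ(1)=1 ⇒ 11
n=22: 1·22 2·11 11·2 22·1  φ→[1+1+10+10]=22
[q^25] φ(1)=1,φ(5)=4,φ(25)=20 ⇒ 25

10, 11, 22, 25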